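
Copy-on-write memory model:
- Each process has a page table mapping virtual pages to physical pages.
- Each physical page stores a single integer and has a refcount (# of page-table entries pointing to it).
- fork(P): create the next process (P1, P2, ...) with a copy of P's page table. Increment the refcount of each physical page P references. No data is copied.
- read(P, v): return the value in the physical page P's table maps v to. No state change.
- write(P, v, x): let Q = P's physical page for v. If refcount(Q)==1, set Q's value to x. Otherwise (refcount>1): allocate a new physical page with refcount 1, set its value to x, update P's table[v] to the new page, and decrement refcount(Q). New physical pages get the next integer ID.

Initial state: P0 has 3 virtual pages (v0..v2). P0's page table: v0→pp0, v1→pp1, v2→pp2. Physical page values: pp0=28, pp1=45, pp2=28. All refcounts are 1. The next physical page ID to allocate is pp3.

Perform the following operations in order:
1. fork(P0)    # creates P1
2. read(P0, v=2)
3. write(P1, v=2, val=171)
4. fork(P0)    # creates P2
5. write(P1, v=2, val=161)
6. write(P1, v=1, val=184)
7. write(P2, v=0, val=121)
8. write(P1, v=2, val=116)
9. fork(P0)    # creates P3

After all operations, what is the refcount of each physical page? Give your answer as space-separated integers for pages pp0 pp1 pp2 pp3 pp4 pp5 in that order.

Op 1: fork(P0) -> P1. 3 ppages; refcounts: pp0:2 pp1:2 pp2:2
Op 2: read(P0, v2) -> 28. No state change.
Op 3: write(P1, v2, 171). refcount(pp2)=2>1 -> COPY to pp3. 4 ppages; refcounts: pp0:2 pp1:2 pp2:1 pp3:1
Op 4: fork(P0) -> P2. 4 ppages; refcounts: pp0:3 pp1:3 pp2:2 pp3:1
Op 5: write(P1, v2, 161). refcount(pp3)=1 -> write in place. 4 ppages; refcounts: pp0:3 pp1:3 pp2:2 pp3:1
Op 6: write(P1, v1, 184). refcount(pp1)=3>1 -> COPY to pp4. 5 ppages; refcounts: pp0:3 pp1:2 pp2:2 pp3:1 pp4:1
Op 7: write(P2, v0, 121). refcount(pp0)=3>1 -> COPY to pp5. 6 ppages; refcounts: pp0:2 pp1:2 pp2:2 pp3:1 pp4:1 pp5:1
Op 8: write(P1, v2, 116). refcount(pp3)=1 -> write in place. 6 ppages; refcounts: pp0:2 pp1:2 pp2:2 pp3:1 pp4:1 pp5:1
Op 9: fork(P0) -> P3. 6 ppages; refcounts: pp0:3 pp1:3 pp2:3 pp3:1 pp4:1 pp5:1

Answer: 3 3 3 1 1 1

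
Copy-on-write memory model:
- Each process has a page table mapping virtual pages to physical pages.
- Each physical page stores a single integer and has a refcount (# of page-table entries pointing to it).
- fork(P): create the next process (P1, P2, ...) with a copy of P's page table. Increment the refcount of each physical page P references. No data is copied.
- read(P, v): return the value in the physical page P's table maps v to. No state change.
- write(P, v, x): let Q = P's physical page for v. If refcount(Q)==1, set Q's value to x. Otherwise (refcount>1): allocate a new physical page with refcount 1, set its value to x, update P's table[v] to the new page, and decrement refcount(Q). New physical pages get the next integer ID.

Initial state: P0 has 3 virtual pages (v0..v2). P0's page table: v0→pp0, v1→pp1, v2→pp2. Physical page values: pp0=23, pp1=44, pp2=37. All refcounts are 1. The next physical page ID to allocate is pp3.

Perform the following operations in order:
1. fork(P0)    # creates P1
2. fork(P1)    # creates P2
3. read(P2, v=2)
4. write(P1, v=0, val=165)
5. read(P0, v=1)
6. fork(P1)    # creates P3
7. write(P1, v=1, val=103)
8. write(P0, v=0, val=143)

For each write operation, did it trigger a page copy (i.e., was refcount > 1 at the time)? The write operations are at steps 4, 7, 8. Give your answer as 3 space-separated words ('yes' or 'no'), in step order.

Op 1: fork(P0) -> P1. 3 ppages; refcounts: pp0:2 pp1:2 pp2:2
Op 2: fork(P1) -> P2. 3 ppages; refcounts: pp0:3 pp1:3 pp2:3
Op 3: read(P2, v2) -> 37. No state change.
Op 4: write(P1, v0, 165). refcount(pp0)=3>1 -> COPY to pp3. 4 ppages; refcounts: pp0:2 pp1:3 pp2:3 pp3:1
Op 5: read(P0, v1) -> 44. No state change.
Op 6: fork(P1) -> P3. 4 ppages; refcounts: pp0:2 pp1:4 pp2:4 pp3:2
Op 7: write(P1, v1, 103). refcount(pp1)=4>1 -> COPY to pp4. 5 ppages; refcounts: pp0:2 pp1:3 pp2:4 pp3:2 pp4:1
Op 8: write(P0, v0, 143). refcount(pp0)=2>1 -> COPY to pp5. 6 ppages; refcounts: pp0:1 pp1:3 pp2:4 pp3:2 pp4:1 pp5:1

yes yes yes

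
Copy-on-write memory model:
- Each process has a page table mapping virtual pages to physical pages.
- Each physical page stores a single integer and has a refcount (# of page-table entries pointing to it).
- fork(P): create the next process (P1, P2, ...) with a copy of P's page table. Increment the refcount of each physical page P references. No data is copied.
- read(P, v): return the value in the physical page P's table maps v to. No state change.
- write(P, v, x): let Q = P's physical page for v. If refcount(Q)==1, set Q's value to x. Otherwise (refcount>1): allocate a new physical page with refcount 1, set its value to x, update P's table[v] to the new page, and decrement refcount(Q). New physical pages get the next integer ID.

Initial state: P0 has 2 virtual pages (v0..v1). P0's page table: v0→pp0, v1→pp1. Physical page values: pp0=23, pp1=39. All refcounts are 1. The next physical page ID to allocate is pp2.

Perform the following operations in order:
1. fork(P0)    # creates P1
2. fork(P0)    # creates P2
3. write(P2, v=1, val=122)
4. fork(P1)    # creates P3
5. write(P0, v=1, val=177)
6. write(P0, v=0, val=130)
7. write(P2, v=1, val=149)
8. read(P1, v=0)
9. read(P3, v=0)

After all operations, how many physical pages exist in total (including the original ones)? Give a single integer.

Op 1: fork(P0) -> P1. 2 ppages; refcounts: pp0:2 pp1:2
Op 2: fork(P0) -> P2. 2 ppages; refcounts: pp0:3 pp1:3
Op 3: write(P2, v1, 122). refcount(pp1)=3>1 -> COPY to pp2. 3 ppages; refcounts: pp0:3 pp1:2 pp2:1
Op 4: fork(P1) -> P3. 3 ppages; refcounts: pp0:4 pp1:3 pp2:1
Op 5: write(P0, v1, 177). refcount(pp1)=3>1 -> COPY to pp3. 4 ppages; refcounts: pp0:4 pp1:2 pp2:1 pp3:1
Op 6: write(P0, v0, 130). refcount(pp0)=4>1 -> COPY to pp4. 5 ppages; refcounts: pp0:3 pp1:2 pp2:1 pp3:1 pp4:1
Op 7: write(P2, v1, 149). refcount(pp2)=1 -> write in place. 5 ppages; refcounts: pp0:3 pp1:2 pp2:1 pp3:1 pp4:1
Op 8: read(P1, v0) -> 23. No state change.
Op 9: read(P3, v0) -> 23. No state change.

Answer: 5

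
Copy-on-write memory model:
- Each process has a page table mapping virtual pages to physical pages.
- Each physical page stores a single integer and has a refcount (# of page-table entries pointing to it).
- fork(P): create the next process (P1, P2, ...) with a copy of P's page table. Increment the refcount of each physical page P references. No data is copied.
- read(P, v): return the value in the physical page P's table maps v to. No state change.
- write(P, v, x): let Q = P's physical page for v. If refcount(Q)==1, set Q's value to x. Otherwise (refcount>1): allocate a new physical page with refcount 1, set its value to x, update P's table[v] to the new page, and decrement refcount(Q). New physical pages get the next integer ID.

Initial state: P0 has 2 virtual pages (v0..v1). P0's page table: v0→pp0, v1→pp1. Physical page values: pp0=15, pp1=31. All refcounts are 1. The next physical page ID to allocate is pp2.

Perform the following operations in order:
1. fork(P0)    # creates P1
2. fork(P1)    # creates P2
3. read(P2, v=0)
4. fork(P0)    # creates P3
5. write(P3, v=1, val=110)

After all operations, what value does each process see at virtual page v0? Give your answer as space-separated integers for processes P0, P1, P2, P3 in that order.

Op 1: fork(P0) -> P1. 2 ppages; refcounts: pp0:2 pp1:2
Op 2: fork(P1) -> P2. 2 ppages; refcounts: pp0:3 pp1:3
Op 3: read(P2, v0) -> 15. No state change.
Op 4: fork(P0) -> P3. 2 ppages; refcounts: pp0:4 pp1:4
Op 5: write(P3, v1, 110). refcount(pp1)=4>1 -> COPY to pp2. 3 ppages; refcounts: pp0:4 pp1:3 pp2:1
P0: v0 -> pp0 = 15
P1: v0 -> pp0 = 15
P2: v0 -> pp0 = 15
P3: v0 -> pp0 = 15

Answer: 15 15 15 15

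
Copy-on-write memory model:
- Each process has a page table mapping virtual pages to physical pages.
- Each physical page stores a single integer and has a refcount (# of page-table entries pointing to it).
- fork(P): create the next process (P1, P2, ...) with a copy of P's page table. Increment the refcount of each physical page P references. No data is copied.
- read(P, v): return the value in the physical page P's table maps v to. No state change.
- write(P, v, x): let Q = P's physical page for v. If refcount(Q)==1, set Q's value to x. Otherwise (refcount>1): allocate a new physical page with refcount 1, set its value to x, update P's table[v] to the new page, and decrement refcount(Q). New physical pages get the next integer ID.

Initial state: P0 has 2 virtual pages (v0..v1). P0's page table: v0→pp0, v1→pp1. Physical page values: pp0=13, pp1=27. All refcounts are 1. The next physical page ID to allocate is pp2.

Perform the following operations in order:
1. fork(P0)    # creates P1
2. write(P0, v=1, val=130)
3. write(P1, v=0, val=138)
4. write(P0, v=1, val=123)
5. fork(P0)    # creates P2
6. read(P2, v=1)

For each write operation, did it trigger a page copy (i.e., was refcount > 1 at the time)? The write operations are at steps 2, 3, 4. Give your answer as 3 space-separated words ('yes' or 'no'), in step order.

Op 1: fork(P0) -> P1. 2 ppages; refcounts: pp0:2 pp1:2
Op 2: write(P0, v1, 130). refcount(pp1)=2>1 -> COPY to pp2. 3 ppages; refcounts: pp0:2 pp1:1 pp2:1
Op 3: write(P1, v0, 138). refcount(pp0)=2>1 -> COPY to pp3. 4 ppages; refcounts: pp0:1 pp1:1 pp2:1 pp3:1
Op 4: write(P0, v1, 123). refcount(pp2)=1 -> write in place. 4 ppages; refcounts: pp0:1 pp1:1 pp2:1 pp3:1
Op 5: fork(P0) -> P2. 4 ppages; refcounts: pp0:2 pp1:1 pp2:2 pp3:1
Op 6: read(P2, v1) -> 123. No state change.

yes yes no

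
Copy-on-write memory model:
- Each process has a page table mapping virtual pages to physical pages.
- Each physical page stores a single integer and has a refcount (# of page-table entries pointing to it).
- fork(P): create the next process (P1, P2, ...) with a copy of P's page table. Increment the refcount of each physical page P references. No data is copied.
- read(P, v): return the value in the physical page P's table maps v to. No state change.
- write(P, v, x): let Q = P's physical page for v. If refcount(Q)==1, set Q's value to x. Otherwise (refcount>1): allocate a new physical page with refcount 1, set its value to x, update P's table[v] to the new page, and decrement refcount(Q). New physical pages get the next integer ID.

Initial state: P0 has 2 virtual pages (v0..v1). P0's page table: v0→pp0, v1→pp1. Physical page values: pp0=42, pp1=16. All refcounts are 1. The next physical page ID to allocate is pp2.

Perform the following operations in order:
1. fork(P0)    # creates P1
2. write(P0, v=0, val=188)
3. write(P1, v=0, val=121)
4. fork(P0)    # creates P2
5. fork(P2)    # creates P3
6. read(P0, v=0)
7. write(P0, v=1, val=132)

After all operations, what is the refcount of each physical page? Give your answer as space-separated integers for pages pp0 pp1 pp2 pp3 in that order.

Answer: 1 3 3 1

Derivation:
Op 1: fork(P0) -> P1. 2 ppages; refcounts: pp0:2 pp1:2
Op 2: write(P0, v0, 188). refcount(pp0)=2>1 -> COPY to pp2. 3 ppages; refcounts: pp0:1 pp1:2 pp2:1
Op 3: write(P1, v0, 121). refcount(pp0)=1 -> write in place. 3 ppages; refcounts: pp0:1 pp1:2 pp2:1
Op 4: fork(P0) -> P2. 3 ppages; refcounts: pp0:1 pp1:3 pp2:2
Op 5: fork(P2) -> P3. 3 ppages; refcounts: pp0:1 pp1:4 pp2:3
Op 6: read(P0, v0) -> 188. No state change.
Op 7: write(P0, v1, 132). refcount(pp1)=4>1 -> COPY to pp3. 4 ppages; refcounts: pp0:1 pp1:3 pp2:3 pp3:1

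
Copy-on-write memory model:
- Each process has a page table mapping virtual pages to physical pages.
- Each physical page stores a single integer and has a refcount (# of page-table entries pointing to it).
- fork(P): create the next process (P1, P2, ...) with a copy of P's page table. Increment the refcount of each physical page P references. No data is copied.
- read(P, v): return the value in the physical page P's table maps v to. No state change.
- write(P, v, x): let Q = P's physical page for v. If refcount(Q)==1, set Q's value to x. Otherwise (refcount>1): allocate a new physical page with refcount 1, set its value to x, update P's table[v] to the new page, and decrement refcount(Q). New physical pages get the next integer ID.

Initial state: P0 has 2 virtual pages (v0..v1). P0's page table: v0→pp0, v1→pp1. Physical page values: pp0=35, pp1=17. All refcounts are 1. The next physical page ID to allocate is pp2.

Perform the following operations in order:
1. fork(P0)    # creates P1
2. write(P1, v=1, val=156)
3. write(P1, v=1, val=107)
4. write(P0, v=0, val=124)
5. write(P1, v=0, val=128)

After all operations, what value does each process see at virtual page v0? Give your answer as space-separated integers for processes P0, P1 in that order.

Op 1: fork(P0) -> P1. 2 ppages; refcounts: pp0:2 pp1:2
Op 2: write(P1, v1, 156). refcount(pp1)=2>1 -> COPY to pp2. 3 ppages; refcounts: pp0:2 pp1:1 pp2:1
Op 3: write(P1, v1, 107). refcount(pp2)=1 -> write in place. 3 ppages; refcounts: pp0:2 pp1:1 pp2:1
Op 4: write(P0, v0, 124). refcount(pp0)=2>1 -> COPY to pp3. 4 ppages; refcounts: pp0:1 pp1:1 pp2:1 pp3:1
Op 5: write(P1, v0, 128). refcount(pp0)=1 -> write in place. 4 ppages; refcounts: pp0:1 pp1:1 pp2:1 pp3:1
P0: v0 -> pp3 = 124
P1: v0 -> pp0 = 128

Answer: 124 128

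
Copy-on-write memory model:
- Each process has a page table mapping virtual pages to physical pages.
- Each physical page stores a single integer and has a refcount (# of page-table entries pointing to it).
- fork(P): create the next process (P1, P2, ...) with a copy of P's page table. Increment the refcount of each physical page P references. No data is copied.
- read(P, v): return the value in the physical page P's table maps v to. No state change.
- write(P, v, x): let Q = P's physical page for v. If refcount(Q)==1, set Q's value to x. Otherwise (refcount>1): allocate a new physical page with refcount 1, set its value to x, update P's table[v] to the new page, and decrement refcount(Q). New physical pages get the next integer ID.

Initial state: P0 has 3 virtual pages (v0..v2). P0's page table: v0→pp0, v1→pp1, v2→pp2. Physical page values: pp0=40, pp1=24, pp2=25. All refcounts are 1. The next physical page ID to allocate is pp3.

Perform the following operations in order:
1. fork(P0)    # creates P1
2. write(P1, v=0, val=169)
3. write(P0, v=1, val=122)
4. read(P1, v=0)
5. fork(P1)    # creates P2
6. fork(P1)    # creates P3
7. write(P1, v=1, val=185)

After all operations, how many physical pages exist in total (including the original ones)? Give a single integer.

Op 1: fork(P0) -> P1. 3 ppages; refcounts: pp0:2 pp1:2 pp2:2
Op 2: write(P1, v0, 169). refcount(pp0)=2>1 -> COPY to pp3. 4 ppages; refcounts: pp0:1 pp1:2 pp2:2 pp3:1
Op 3: write(P0, v1, 122). refcount(pp1)=2>1 -> COPY to pp4. 5 ppages; refcounts: pp0:1 pp1:1 pp2:2 pp3:1 pp4:1
Op 4: read(P1, v0) -> 169. No state change.
Op 5: fork(P1) -> P2. 5 ppages; refcounts: pp0:1 pp1:2 pp2:3 pp3:2 pp4:1
Op 6: fork(P1) -> P3. 5 ppages; refcounts: pp0:1 pp1:3 pp2:4 pp3:3 pp4:1
Op 7: write(P1, v1, 185). refcount(pp1)=3>1 -> COPY to pp5. 6 ppages; refcounts: pp0:1 pp1:2 pp2:4 pp3:3 pp4:1 pp5:1

Answer: 6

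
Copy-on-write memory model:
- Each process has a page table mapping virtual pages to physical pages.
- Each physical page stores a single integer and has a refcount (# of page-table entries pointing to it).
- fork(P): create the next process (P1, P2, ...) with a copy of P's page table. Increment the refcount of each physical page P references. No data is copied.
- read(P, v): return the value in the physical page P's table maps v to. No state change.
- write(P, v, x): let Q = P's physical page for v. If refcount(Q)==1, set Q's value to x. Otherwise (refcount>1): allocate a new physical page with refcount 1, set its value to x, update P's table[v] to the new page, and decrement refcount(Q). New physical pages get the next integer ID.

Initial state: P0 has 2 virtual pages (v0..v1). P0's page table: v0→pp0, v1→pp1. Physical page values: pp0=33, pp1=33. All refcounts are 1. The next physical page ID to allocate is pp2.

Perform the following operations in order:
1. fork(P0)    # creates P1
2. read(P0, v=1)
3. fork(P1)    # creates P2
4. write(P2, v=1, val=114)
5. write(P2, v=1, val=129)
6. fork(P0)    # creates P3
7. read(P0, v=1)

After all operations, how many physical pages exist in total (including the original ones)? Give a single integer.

Answer: 3

Derivation:
Op 1: fork(P0) -> P1. 2 ppages; refcounts: pp0:2 pp1:2
Op 2: read(P0, v1) -> 33. No state change.
Op 3: fork(P1) -> P2. 2 ppages; refcounts: pp0:3 pp1:3
Op 4: write(P2, v1, 114). refcount(pp1)=3>1 -> COPY to pp2. 3 ppages; refcounts: pp0:3 pp1:2 pp2:1
Op 5: write(P2, v1, 129). refcount(pp2)=1 -> write in place. 3 ppages; refcounts: pp0:3 pp1:2 pp2:1
Op 6: fork(P0) -> P3. 3 ppages; refcounts: pp0:4 pp1:3 pp2:1
Op 7: read(P0, v1) -> 33. No state change.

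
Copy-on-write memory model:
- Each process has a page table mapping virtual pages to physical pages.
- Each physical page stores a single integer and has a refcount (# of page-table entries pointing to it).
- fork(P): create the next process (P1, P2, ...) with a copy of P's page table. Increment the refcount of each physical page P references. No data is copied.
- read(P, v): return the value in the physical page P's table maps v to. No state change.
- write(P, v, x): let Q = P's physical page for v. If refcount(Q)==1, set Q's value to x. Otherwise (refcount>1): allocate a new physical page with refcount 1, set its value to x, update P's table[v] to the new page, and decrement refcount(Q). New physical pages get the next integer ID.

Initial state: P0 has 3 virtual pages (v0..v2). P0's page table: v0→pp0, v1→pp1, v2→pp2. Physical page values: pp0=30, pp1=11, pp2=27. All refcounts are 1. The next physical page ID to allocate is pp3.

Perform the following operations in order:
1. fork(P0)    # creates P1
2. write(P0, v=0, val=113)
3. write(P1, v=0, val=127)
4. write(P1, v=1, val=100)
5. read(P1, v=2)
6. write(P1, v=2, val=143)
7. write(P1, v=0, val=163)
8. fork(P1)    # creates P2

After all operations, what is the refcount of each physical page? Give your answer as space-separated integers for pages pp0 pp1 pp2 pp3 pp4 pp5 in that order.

Op 1: fork(P0) -> P1. 3 ppages; refcounts: pp0:2 pp1:2 pp2:2
Op 2: write(P0, v0, 113). refcount(pp0)=2>1 -> COPY to pp3. 4 ppages; refcounts: pp0:1 pp1:2 pp2:2 pp3:1
Op 3: write(P1, v0, 127). refcount(pp0)=1 -> write in place. 4 ppages; refcounts: pp0:1 pp1:2 pp2:2 pp3:1
Op 4: write(P1, v1, 100). refcount(pp1)=2>1 -> COPY to pp4. 5 ppages; refcounts: pp0:1 pp1:1 pp2:2 pp3:1 pp4:1
Op 5: read(P1, v2) -> 27. No state change.
Op 6: write(P1, v2, 143). refcount(pp2)=2>1 -> COPY to pp5. 6 ppages; refcounts: pp0:1 pp1:1 pp2:1 pp3:1 pp4:1 pp5:1
Op 7: write(P1, v0, 163). refcount(pp0)=1 -> write in place. 6 ppages; refcounts: pp0:1 pp1:1 pp2:1 pp3:1 pp4:1 pp5:1
Op 8: fork(P1) -> P2. 6 ppages; refcounts: pp0:2 pp1:1 pp2:1 pp3:1 pp4:2 pp5:2

Answer: 2 1 1 1 2 2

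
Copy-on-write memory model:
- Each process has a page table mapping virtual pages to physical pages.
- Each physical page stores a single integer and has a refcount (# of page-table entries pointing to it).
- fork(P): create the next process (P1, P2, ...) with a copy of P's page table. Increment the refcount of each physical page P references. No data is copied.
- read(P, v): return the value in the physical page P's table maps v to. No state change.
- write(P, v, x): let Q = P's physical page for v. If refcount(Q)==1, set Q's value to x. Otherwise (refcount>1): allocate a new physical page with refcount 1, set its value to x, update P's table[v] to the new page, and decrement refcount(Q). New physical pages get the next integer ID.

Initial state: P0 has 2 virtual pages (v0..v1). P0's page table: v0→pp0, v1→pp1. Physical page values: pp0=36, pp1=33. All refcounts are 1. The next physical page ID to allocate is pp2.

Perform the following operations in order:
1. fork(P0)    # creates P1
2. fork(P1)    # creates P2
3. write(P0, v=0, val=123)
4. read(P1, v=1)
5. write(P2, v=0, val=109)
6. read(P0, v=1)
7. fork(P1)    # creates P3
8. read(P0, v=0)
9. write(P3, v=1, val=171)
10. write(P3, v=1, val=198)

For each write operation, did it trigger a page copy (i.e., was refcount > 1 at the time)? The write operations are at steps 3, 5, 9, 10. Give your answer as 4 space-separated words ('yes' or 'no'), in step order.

Op 1: fork(P0) -> P1. 2 ppages; refcounts: pp0:2 pp1:2
Op 2: fork(P1) -> P2. 2 ppages; refcounts: pp0:3 pp1:3
Op 3: write(P0, v0, 123). refcount(pp0)=3>1 -> COPY to pp2. 3 ppages; refcounts: pp0:2 pp1:3 pp2:1
Op 4: read(P1, v1) -> 33. No state change.
Op 5: write(P2, v0, 109). refcount(pp0)=2>1 -> COPY to pp3. 4 ppages; refcounts: pp0:1 pp1:3 pp2:1 pp3:1
Op 6: read(P0, v1) -> 33. No state change.
Op 7: fork(P1) -> P3. 4 ppages; refcounts: pp0:2 pp1:4 pp2:1 pp3:1
Op 8: read(P0, v0) -> 123. No state change.
Op 9: write(P3, v1, 171). refcount(pp1)=4>1 -> COPY to pp4. 5 ppages; refcounts: pp0:2 pp1:3 pp2:1 pp3:1 pp4:1
Op 10: write(P3, v1, 198). refcount(pp4)=1 -> write in place. 5 ppages; refcounts: pp0:2 pp1:3 pp2:1 pp3:1 pp4:1

yes yes yes no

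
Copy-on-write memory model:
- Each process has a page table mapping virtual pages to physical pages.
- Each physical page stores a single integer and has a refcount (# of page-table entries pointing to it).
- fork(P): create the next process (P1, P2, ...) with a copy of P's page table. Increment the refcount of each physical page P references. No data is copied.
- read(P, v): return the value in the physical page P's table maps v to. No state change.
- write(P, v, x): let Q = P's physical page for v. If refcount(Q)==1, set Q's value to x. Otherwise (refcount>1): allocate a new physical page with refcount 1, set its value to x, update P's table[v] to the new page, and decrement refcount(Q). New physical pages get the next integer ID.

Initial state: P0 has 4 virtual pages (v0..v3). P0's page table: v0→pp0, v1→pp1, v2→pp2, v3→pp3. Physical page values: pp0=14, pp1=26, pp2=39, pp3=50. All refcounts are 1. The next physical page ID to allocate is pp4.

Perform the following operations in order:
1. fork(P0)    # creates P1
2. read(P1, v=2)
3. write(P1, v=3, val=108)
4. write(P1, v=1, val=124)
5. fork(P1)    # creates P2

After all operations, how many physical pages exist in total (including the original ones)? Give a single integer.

Answer: 6

Derivation:
Op 1: fork(P0) -> P1. 4 ppages; refcounts: pp0:2 pp1:2 pp2:2 pp3:2
Op 2: read(P1, v2) -> 39. No state change.
Op 3: write(P1, v3, 108). refcount(pp3)=2>1 -> COPY to pp4. 5 ppages; refcounts: pp0:2 pp1:2 pp2:2 pp3:1 pp4:1
Op 4: write(P1, v1, 124). refcount(pp1)=2>1 -> COPY to pp5. 6 ppages; refcounts: pp0:2 pp1:1 pp2:2 pp3:1 pp4:1 pp5:1
Op 5: fork(P1) -> P2. 6 ppages; refcounts: pp0:3 pp1:1 pp2:3 pp3:1 pp4:2 pp5:2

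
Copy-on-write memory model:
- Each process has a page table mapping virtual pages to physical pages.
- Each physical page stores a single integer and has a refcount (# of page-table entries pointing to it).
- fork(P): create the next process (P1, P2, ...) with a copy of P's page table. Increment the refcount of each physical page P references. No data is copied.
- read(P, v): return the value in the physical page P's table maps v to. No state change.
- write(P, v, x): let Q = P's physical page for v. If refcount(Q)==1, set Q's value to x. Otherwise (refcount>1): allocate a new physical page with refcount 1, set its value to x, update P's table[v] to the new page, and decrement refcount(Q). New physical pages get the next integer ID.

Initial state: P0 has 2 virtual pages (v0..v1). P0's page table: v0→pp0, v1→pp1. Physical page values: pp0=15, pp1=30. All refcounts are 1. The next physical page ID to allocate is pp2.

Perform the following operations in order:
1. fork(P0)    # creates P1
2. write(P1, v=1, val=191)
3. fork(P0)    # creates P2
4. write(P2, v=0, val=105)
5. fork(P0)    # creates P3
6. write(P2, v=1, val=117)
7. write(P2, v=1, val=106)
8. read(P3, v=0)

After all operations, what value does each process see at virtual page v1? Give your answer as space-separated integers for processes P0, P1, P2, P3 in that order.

Answer: 30 191 106 30

Derivation:
Op 1: fork(P0) -> P1. 2 ppages; refcounts: pp0:2 pp1:2
Op 2: write(P1, v1, 191). refcount(pp1)=2>1 -> COPY to pp2. 3 ppages; refcounts: pp0:2 pp1:1 pp2:1
Op 3: fork(P0) -> P2. 3 ppages; refcounts: pp0:3 pp1:2 pp2:1
Op 4: write(P2, v0, 105). refcount(pp0)=3>1 -> COPY to pp3. 4 ppages; refcounts: pp0:2 pp1:2 pp2:1 pp3:1
Op 5: fork(P0) -> P3. 4 ppages; refcounts: pp0:3 pp1:3 pp2:1 pp3:1
Op 6: write(P2, v1, 117). refcount(pp1)=3>1 -> COPY to pp4. 5 ppages; refcounts: pp0:3 pp1:2 pp2:1 pp3:1 pp4:1
Op 7: write(P2, v1, 106). refcount(pp4)=1 -> write in place. 5 ppages; refcounts: pp0:3 pp1:2 pp2:1 pp3:1 pp4:1
Op 8: read(P3, v0) -> 15. No state change.
P0: v1 -> pp1 = 30
P1: v1 -> pp2 = 191
P2: v1 -> pp4 = 106
P3: v1 -> pp1 = 30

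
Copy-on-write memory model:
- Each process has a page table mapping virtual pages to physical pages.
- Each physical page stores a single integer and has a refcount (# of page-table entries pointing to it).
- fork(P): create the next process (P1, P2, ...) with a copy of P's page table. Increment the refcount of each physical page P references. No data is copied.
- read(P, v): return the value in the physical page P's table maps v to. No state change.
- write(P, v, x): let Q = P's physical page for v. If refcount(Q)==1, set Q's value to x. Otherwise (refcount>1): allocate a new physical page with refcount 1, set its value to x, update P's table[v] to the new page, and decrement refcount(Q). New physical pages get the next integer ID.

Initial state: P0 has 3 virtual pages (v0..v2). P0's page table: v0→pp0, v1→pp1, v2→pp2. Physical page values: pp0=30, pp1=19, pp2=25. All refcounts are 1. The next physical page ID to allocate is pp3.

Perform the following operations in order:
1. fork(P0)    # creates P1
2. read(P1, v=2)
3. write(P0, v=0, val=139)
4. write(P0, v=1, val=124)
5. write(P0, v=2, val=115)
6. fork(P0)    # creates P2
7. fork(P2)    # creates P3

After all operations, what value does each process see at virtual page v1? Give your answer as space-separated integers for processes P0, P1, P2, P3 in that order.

Answer: 124 19 124 124

Derivation:
Op 1: fork(P0) -> P1. 3 ppages; refcounts: pp0:2 pp1:2 pp2:2
Op 2: read(P1, v2) -> 25. No state change.
Op 3: write(P0, v0, 139). refcount(pp0)=2>1 -> COPY to pp3. 4 ppages; refcounts: pp0:1 pp1:2 pp2:2 pp3:1
Op 4: write(P0, v1, 124). refcount(pp1)=2>1 -> COPY to pp4. 5 ppages; refcounts: pp0:1 pp1:1 pp2:2 pp3:1 pp4:1
Op 5: write(P0, v2, 115). refcount(pp2)=2>1 -> COPY to pp5. 6 ppages; refcounts: pp0:1 pp1:1 pp2:1 pp3:1 pp4:1 pp5:1
Op 6: fork(P0) -> P2. 6 ppages; refcounts: pp0:1 pp1:1 pp2:1 pp3:2 pp4:2 pp5:2
Op 7: fork(P2) -> P3. 6 ppages; refcounts: pp0:1 pp1:1 pp2:1 pp3:3 pp4:3 pp5:3
P0: v1 -> pp4 = 124
P1: v1 -> pp1 = 19
P2: v1 -> pp4 = 124
P3: v1 -> pp4 = 124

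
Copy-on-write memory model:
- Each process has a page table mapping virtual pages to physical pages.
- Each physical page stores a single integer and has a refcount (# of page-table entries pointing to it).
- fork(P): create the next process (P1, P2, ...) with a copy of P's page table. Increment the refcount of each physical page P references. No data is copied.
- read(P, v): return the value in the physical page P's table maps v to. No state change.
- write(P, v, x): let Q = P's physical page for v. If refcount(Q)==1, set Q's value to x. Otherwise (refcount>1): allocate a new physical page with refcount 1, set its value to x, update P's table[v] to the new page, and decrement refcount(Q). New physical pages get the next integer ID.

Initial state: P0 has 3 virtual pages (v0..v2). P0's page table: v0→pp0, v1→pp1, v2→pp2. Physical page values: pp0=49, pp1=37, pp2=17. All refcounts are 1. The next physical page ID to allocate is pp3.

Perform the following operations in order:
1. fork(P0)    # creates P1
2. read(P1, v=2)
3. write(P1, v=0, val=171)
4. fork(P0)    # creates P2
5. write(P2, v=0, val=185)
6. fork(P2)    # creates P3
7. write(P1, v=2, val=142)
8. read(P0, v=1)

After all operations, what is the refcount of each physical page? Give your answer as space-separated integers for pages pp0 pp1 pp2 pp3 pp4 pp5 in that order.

Op 1: fork(P0) -> P1. 3 ppages; refcounts: pp0:2 pp1:2 pp2:2
Op 2: read(P1, v2) -> 17. No state change.
Op 3: write(P1, v0, 171). refcount(pp0)=2>1 -> COPY to pp3. 4 ppages; refcounts: pp0:1 pp1:2 pp2:2 pp3:1
Op 4: fork(P0) -> P2. 4 ppages; refcounts: pp0:2 pp1:3 pp2:3 pp3:1
Op 5: write(P2, v0, 185). refcount(pp0)=2>1 -> COPY to pp4. 5 ppages; refcounts: pp0:1 pp1:3 pp2:3 pp3:1 pp4:1
Op 6: fork(P2) -> P3. 5 ppages; refcounts: pp0:1 pp1:4 pp2:4 pp3:1 pp4:2
Op 7: write(P1, v2, 142). refcount(pp2)=4>1 -> COPY to pp5. 6 ppages; refcounts: pp0:1 pp1:4 pp2:3 pp3:1 pp4:2 pp5:1
Op 8: read(P0, v1) -> 37. No state change.

Answer: 1 4 3 1 2 1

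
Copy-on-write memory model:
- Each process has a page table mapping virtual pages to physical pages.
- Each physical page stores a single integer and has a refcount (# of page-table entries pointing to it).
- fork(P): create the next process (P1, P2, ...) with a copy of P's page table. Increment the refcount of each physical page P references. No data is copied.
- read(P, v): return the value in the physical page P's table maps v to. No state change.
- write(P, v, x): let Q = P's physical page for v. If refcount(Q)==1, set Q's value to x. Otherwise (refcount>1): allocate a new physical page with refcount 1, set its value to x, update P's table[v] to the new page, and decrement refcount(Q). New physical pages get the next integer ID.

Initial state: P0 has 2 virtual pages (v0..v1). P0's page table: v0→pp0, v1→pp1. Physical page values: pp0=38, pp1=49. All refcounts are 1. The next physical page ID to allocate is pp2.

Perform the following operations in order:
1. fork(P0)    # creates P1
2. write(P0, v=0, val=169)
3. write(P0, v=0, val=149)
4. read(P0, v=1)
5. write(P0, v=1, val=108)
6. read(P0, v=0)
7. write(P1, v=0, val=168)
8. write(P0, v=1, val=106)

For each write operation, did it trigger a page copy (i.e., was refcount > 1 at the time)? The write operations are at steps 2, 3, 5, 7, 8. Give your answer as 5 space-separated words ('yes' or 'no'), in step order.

Op 1: fork(P0) -> P1. 2 ppages; refcounts: pp0:2 pp1:2
Op 2: write(P0, v0, 169). refcount(pp0)=2>1 -> COPY to pp2. 3 ppages; refcounts: pp0:1 pp1:2 pp2:1
Op 3: write(P0, v0, 149). refcount(pp2)=1 -> write in place. 3 ppages; refcounts: pp0:1 pp1:2 pp2:1
Op 4: read(P0, v1) -> 49. No state change.
Op 5: write(P0, v1, 108). refcount(pp1)=2>1 -> COPY to pp3. 4 ppages; refcounts: pp0:1 pp1:1 pp2:1 pp3:1
Op 6: read(P0, v0) -> 149. No state change.
Op 7: write(P1, v0, 168). refcount(pp0)=1 -> write in place. 4 ppages; refcounts: pp0:1 pp1:1 pp2:1 pp3:1
Op 8: write(P0, v1, 106). refcount(pp3)=1 -> write in place. 4 ppages; refcounts: pp0:1 pp1:1 pp2:1 pp3:1

yes no yes no no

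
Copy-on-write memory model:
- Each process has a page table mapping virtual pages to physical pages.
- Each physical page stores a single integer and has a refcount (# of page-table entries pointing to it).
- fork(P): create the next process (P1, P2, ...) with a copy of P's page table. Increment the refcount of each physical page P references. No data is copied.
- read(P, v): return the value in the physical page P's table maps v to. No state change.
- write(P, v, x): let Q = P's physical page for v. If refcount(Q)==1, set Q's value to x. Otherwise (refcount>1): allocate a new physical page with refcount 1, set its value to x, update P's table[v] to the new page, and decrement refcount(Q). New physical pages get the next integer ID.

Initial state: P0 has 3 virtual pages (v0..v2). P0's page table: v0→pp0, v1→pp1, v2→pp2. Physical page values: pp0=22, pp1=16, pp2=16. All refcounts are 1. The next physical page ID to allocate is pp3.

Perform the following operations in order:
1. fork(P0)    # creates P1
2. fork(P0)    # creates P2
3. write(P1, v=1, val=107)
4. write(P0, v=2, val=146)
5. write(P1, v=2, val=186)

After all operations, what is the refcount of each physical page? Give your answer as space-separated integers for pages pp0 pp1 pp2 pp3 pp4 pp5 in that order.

Answer: 3 2 1 1 1 1

Derivation:
Op 1: fork(P0) -> P1. 3 ppages; refcounts: pp0:2 pp1:2 pp2:2
Op 2: fork(P0) -> P2. 3 ppages; refcounts: pp0:3 pp1:3 pp2:3
Op 3: write(P1, v1, 107). refcount(pp1)=3>1 -> COPY to pp3. 4 ppages; refcounts: pp0:3 pp1:2 pp2:3 pp3:1
Op 4: write(P0, v2, 146). refcount(pp2)=3>1 -> COPY to pp4. 5 ppages; refcounts: pp0:3 pp1:2 pp2:2 pp3:1 pp4:1
Op 5: write(P1, v2, 186). refcount(pp2)=2>1 -> COPY to pp5. 6 ppages; refcounts: pp0:3 pp1:2 pp2:1 pp3:1 pp4:1 pp5:1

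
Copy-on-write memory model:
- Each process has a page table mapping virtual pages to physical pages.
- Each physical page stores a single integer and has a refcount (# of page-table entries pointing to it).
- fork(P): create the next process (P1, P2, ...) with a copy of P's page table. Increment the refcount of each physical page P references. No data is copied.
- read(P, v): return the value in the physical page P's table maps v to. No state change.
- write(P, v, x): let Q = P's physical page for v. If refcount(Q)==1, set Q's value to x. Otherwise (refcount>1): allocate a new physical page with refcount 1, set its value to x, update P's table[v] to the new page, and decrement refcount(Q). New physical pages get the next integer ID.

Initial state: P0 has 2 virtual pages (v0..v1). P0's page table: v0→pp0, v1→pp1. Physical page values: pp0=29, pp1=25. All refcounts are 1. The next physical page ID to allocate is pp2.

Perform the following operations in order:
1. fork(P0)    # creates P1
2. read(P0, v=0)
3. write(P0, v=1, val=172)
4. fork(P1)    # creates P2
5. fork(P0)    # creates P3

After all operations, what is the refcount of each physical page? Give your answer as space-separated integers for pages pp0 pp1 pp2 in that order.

Answer: 4 2 2

Derivation:
Op 1: fork(P0) -> P1. 2 ppages; refcounts: pp0:2 pp1:2
Op 2: read(P0, v0) -> 29. No state change.
Op 3: write(P0, v1, 172). refcount(pp1)=2>1 -> COPY to pp2. 3 ppages; refcounts: pp0:2 pp1:1 pp2:1
Op 4: fork(P1) -> P2. 3 ppages; refcounts: pp0:3 pp1:2 pp2:1
Op 5: fork(P0) -> P3. 3 ppages; refcounts: pp0:4 pp1:2 pp2:2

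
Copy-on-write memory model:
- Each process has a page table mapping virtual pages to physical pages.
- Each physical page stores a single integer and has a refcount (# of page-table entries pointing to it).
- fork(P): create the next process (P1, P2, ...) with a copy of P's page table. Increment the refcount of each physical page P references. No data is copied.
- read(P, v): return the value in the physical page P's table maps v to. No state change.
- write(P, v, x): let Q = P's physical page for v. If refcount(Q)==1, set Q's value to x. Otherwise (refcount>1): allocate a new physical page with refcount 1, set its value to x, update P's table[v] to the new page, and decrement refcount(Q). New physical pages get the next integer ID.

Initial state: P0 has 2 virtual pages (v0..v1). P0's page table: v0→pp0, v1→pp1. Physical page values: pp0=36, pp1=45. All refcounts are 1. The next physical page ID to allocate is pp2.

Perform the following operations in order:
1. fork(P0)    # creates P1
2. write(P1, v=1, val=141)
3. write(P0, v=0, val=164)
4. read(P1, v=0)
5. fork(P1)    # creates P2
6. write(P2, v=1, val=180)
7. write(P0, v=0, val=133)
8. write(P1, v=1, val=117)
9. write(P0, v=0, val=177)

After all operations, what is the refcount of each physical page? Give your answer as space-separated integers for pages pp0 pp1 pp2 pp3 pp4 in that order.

Answer: 2 1 1 1 1

Derivation:
Op 1: fork(P0) -> P1. 2 ppages; refcounts: pp0:2 pp1:2
Op 2: write(P1, v1, 141). refcount(pp1)=2>1 -> COPY to pp2. 3 ppages; refcounts: pp0:2 pp1:1 pp2:1
Op 3: write(P0, v0, 164). refcount(pp0)=2>1 -> COPY to pp3. 4 ppages; refcounts: pp0:1 pp1:1 pp2:1 pp3:1
Op 4: read(P1, v0) -> 36. No state change.
Op 5: fork(P1) -> P2. 4 ppages; refcounts: pp0:2 pp1:1 pp2:2 pp3:1
Op 6: write(P2, v1, 180). refcount(pp2)=2>1 -> COPY to pp4. 5 ppages; refcounts: pp0:2 pp1:1 pp2:1 pp3:1 pp4:1
Op 7: write(P0, v0, 133). refcount(pp3)=1 -> write in place. 5 ppages; refcounts: pp0:2 pp1:1 pp2:1 pp3:1 pp4:1
Op 8: write(P1, v1, 117). refcount(pp2)=1 -> write in place. 5 ppages; refcounts: pp0:2 pp1:1 pp2:1 pp3:1 pp4:1
Op 9: write(P0, v0, 177). refcount(pp3)=1 -> write in place. 5 ppages; refcounts: pp0:2 pp1:1 pp2:1 pp3:1 pp4:1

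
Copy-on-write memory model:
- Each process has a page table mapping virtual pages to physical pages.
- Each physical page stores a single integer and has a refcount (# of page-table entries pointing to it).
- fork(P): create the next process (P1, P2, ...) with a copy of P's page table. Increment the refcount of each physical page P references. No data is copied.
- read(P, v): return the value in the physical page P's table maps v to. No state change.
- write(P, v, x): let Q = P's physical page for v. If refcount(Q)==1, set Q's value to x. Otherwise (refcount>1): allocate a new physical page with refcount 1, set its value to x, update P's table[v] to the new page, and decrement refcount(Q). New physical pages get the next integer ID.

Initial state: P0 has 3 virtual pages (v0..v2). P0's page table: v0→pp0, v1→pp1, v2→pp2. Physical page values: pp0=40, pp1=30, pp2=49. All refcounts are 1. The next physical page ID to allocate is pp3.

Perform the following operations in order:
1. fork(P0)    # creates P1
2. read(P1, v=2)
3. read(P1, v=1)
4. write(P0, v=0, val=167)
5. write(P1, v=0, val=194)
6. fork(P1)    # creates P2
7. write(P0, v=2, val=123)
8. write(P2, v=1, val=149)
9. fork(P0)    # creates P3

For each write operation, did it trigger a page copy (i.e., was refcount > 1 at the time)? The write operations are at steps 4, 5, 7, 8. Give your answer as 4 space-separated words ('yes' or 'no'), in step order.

Op 1: fork(P0) -> P1. 3 ppages; refcounts: pp0:2 pp1:2 pp2:2
Op 2: read(P1, v2) -> 49. No state change.
Op 3: read(P1, v1) -> 30. No state change.
Op 4: write(P0, v0, 167). refcount(pp0)=2>1 -> COPY to pp3. 4 ppages; refcounts: pp0:1 pp1:2 pp2:2 pp3:1
Op 5: write(P1, v0, 194). refcount(pp0)=1 -> write in place. 4 ppages; refcounts: pp0:1 pp1:2 pp2:2 pp3:1
Op 6: fork(P1) -> P2. 4 ppages; refcounts: pp0:2 pp1:3 pp2:3 pp3:1
Op 7: write(P0, v2, 123). refcount(pp2)=3>1 -> COPY to pp4. 5 ppages; refcounts: pp0:2 pp1:3 pp2:2 pp3:1 pp4:1
Op 8: write(P2, v1, 149). refcount(pp1)=3>1 -> COPY to pp5. 6 ppages; refcounts: pp0:2 pp1:2 pp2:2 pp3:1 pp4:1 pp5:1
Op 9: fork(P0) -> P3. 6 ppages; refcounts: pp0:2 pp1:3 pp2:2 pp3:2 pp4:2 pp5:1

yes no yes yes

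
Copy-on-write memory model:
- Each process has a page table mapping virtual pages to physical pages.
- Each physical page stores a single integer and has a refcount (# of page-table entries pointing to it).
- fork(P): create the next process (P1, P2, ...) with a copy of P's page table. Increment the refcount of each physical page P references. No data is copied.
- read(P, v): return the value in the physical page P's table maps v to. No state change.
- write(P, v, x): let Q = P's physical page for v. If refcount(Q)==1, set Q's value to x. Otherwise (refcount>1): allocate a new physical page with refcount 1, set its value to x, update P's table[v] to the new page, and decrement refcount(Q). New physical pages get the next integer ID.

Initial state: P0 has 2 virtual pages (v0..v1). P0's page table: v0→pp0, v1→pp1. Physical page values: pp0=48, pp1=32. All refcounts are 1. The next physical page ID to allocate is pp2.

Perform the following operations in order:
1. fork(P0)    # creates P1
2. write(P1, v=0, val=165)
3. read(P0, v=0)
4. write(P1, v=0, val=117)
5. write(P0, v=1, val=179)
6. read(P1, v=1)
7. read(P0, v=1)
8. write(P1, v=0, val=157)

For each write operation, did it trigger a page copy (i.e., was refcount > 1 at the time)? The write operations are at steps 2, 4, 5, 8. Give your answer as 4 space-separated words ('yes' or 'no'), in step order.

Op 1: fork(P0) -> P1. 2 ppages; refcounts: pp0:2 pp1:2
Op 2: write(P1, v0, 165). refcount(pp0)=2>1 -> COPY to pp2. 3 ppages; refcounts: pp0:1 pp1:2 pp2:1
Op 3: read(P0, v0) -> 48. No state change.
Op 4: write(P1, v0, 117). refcount(pp2)=1 -> write in place. 3 ppages; refcounts: pp0:1 pp1:2 pp2:1
Op 5: write(P0, v1, 179). refcount(pp1)=2>1 -> COPY to pp3. 4 ppages; refcounts: pp0:1 pp1:1 pp2:1 pp3:1
Op 6: read(P1, v1) -> 32. No state change.
Op 7: read(P0, v1) -> 179. No state change.
Op 8: write(P1, v0, 157). refcount(pp2)=1 -> write in place. 4 ppages; refcounts: pp0:1 pp1:1 pp2:1 pp3:1

yes no yes no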